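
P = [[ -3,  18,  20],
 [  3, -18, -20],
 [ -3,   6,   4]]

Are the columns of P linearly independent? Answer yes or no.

Row reduce P to echelon form.
R2 ← R2 + R1: [0, 0, 0]
R3 ← R3 − R1: [0, -12, -16]
Swap R2 ↔ R3
2 pivots among 3 columns.
Only 2 < 3 pivot columns, so the columns are linearly dependent.

no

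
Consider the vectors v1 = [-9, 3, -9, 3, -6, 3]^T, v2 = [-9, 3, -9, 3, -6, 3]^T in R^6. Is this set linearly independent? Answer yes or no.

no

Form the matrix with these vectors as rows and row reduce.
R2 ← R2 − R1: [0, 0, 0, 0, 0, 0]
1 nonzero row, so the 2 vectors span a space of dimension 1.
Since 1 < 2, the vectors are linearly dependent.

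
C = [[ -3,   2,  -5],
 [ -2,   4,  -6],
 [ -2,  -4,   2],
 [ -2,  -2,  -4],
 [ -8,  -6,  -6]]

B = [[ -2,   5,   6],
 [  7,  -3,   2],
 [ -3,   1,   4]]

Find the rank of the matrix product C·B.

First compute CB:
[[ 35, -26, -34],
 [ 50, -28, -28],
 [-30,   4, -12],
 [  2,  -8, -32],
 [ -8, -28, -84]]
Now row reduce the product.
R2 ← R2 − (10/7)·R1: [0, 64/7, 144/7]
R3 ← R3 + (6/7)·R1: [0, -128/7, -288/7]
R4 ← R4 − (2/35)·R1: [0, -228/35, -1052/35]
R5 ← R5 + (8/35)·R1: [0, -1188/35, -3212/35]
R3 ← R3 + (2)·R2: [0, 0, 0]
R4 ← R4 + (57/80)·R2: [0, 0, -77/5]
R5 ← R5 + (297/80)·R2: [0, 0, -77/5]
Swap R3 ↔ R4
R5 ← R5 − R3: [0, 0, 0]
3 nonzero rows, so rank(CB) = 3.

3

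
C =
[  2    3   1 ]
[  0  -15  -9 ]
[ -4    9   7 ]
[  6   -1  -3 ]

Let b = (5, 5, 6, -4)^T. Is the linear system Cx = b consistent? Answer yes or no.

no

Row reduce the augmented matrix [C | b].
R3 ← R3 + (2)·R1: [0, 15, 9, 16]
R4 ← R4 − (3)·R1: [0, -10, -6, -19]
R3 ← R3 + R2: [0, 0, 0, 21]
R4 ← R4 − (2/3)·R2: [0, 0, 0, -67/3]
R4 ← R4 + (67/63)·R3: [0, 0, 0, 0]
The echelon form has 3 nonzero rows; the last pivot sits in the augmented column, so rank(C) = 2 but rank([C|b]) = 3.
Since the ranks differ, the system is inconsistent.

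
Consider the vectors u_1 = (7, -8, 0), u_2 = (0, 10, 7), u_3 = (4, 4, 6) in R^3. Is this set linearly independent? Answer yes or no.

Form the matrix with these vectors as rows and row reduce.
R3 ← R3 − (4/7)·R1: [0, 60/7, 6]
R3 ← R3 − (6/7)·R2: [0, 0, 0]
2 nonzero rows, so the 3 vectors span a space of dimension 2.
Since 2 < 3, the vectors are linearly dependent.

no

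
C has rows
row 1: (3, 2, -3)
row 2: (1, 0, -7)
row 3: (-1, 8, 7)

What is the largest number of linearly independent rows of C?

3

Row reduce to echelon form.
R2 ← R2 − (1/3)·R1: [0, -2/3, -6]
R3 ← R3 + (1/3)·R1: [0, 26/3, 6]
R3 ← R3 + (13)·R2: [0, 0, -72]
Echelon form has 3 nonzero rows, so rank(C) = 3.
The rank gives the maximum number of linearly independent rows: 3.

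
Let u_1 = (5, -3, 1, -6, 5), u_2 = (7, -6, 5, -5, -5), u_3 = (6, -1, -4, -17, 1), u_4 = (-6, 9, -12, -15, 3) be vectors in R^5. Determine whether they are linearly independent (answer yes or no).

yes

Form the matrix with these vectors as rows and row reduce.
R2 ← R2 − (7/5)·R1: [0, -9/5, 18/5, 17/5, -12]
R3 ← R3 − (6/5)·R1: [0, 13/5, -26/5, -49/5, -5]
R4 ← R4 + (6/5)·R1: [0, 27/5, -54/5, -111/5, 9]
R3 ← R3 + (13/9)·R2: [0, 0, 0, -44/9, -67/3]
R4 ← R4 + (3)·R2: [0, 0, 0, -12, -27]
R4 ← R4 − (27/11)·R3: [0, 0, 0, 0, 306/11]
4 nonzero rows, so the 4 vectors span a space of dimension 4.
Since 4 = 4, the vectors are linearly independent.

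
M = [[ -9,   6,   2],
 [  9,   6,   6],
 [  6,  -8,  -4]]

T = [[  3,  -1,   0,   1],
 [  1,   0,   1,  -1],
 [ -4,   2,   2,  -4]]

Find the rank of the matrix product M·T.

2

First compute MT:
[[-29,  13,  10, -23],
 [  9,   3,  18, -21],
 [ 26, -14, -16,  30]]
Now row reduce the product.
R2 ← R2 + (9/29)·R1: [0, 204/29, 612/29, -816/29]
R3 ← R3 + (26/29)·R1: [0, -68/29, -204/29, 272/29]
R3 ← R3 + (1/3)·R2: [0, 0, 0, 0]
2 nonzero rows, so rank(MT) = 2.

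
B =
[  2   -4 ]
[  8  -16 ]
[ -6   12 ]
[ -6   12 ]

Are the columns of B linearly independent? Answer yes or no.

no

Row reduce B to echelon form.
R2 ← R2 − (4)·R1: [0, 0]
R3 ← R3 + (3)·R1: [0, 0]
R4 ← R4 + (3)·R1: [0, 0]
1 pivot among 2 columns.
Only 1 < 2 pivot columns, so the columns are linearly dependent.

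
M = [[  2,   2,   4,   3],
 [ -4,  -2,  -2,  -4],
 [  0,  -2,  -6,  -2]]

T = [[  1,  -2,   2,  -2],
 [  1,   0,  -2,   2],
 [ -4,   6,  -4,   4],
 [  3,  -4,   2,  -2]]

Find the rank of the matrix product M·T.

First compute MT:
[[ -3,   8, -10,  10],
 [-10,  12,  -4,   4],
 [ 16, -28,  24, -24]]
Now row reduce the product.
R2 ← R2 − (10/3)·R1: [0, -44/3, 88/3, -88/3]
R3 ← R3 + (16/3)·R1: [0, 44/3, -88/3, 88/3]
R3 ← R3 + R2: [0, 0, 0, 0]
2 nonzero rows, so rank(MT) = 2.

2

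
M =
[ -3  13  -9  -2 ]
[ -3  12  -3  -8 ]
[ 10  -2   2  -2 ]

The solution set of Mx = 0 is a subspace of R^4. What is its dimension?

1

Row reduce to echelon form.
R2 ← R2 − R1: [0, -1, 6, -6]
R3 ← R3 + (10/3)·R1: [0, 124/3, -28, -26/3]
R3 ← R3 + (124/3)·R2: [0, 0, 220, -770/3]
3 nonzero rows, so rank(M) = 3.
M has 4 columns; by rank–nullity, nullity = 4 − 3 = 1.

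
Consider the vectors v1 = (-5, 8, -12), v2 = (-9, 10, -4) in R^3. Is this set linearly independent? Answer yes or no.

Form the matrix with these vectors as rows and row reduce.
R2 ← R2 − (9/5)·R1: [0, -22/5, 88/5]
2 nonzero rows, so the 2 vectors span a space of dimension 2.
Since 2 = 2, the vectors are linearly independent.

yes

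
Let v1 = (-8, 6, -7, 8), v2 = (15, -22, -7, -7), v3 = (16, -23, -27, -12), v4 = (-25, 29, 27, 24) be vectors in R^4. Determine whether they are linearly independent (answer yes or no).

yes

Form the matrix with these vectors as rows and row reduce.
R2 ← R2 + (15/8)·R1: [0, -43/4, -161/8, 8]
R3 ← R3 + (2)·R1: [0, -11, -41, 4]
R4 ← R4 − (25/8)·R1: [0, 41/4, 391/8, -1]
R3 ← R3 − (44/43)·R2: [0, 0, -1755/86, -180/43]
R4 ← R4 + (41/43)·R2: [0, 0, 2553/86, 285/43]
R4 ← R4 + (851/585)·R3: [0, 0, 0, 7/13]
4 nonzero rows, so the 4 vectors span a space of dimension 4.
Since 4 = 4, the vectors are linearly independent.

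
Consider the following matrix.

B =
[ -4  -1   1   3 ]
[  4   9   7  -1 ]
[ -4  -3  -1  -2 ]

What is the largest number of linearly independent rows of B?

Row reduce to echelon form.
R2 ← R2 + R1: [0, 8, 8, 2]
R3 ← R3 − R1: [0, -2, -2, -5]
R3 ← R3 + (1/4)·R2: [0, 0, 0, -9/2]
Echelon form has 3 nonzero rows, so rank(B) = 3.
The rank gives the maximum number of linearly independent rows: 3.

3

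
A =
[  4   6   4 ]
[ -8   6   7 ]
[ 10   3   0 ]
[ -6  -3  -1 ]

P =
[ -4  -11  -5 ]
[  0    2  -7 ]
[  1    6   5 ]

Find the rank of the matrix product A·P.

First compute AP:
[[-12,  -8, -42],
 [ 39, 142,  33],
 [-40, -104, -71],
 [ 23,  54,  46]]
Now row reduce the product.
R2 ← R2 + (13/4)·R1: [0, 116, -207/2]
R3 ← R3 − (10/3)·R1: [0, -232/3, 69]
R4 ← R4 + (23/12)·R1: [0, 116/3, -69/2]
R3 ← R3 + (2/3)·R2: [0, 0, 0]
R4 ← R4 − (1/3)·R2: [0, 0, 0]
2 nonzero rows, so rank(AP) = 2.

2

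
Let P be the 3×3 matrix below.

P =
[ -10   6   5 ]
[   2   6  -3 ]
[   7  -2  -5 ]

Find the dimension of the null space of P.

Row reduce to echelon form.
R2 ← R2 + (1/5)·R1: [0, 36/5, -2]
R3 ← R3 + (7/10)·R1: [0, 11/5, -3/2]
R3 ← R3 − (11/36)·R2: [0, 0, -8/9]
3 nonzero rows, so rank(P) = 3.
P has 3 columns; by rank–nullity, nullity = 3 − 3 = 0.

0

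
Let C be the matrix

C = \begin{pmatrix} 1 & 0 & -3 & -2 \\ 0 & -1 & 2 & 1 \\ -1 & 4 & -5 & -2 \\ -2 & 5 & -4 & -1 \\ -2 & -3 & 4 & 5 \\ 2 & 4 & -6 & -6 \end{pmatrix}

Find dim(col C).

Row reduce to echelon form.
R3 ← R3 + R1: [0, 4, -8, -4]
R4 ← R4 + (2)·R1: [0, 5, -10, -5]
R5 ← R5 + (2)·R1: [0, -3, -2, 1]
R6 ← R6 − (2)·R1: [0, 4, 0, -2]
R3 ← R3 + (4)·R2: [0, 0, 0, 0]
R4 ← R4 + (5)·R2: [0, 0, 0, 0]
R5 ← R5 − (3)·R2: [0, 0, -8, -2]
R6 ← R6 + (4)·R2: [0, 0, 8, 2]
Swap R3 ↔ R5
R6 ← R6 + R3: [0, 0, 0, 0]
Echelon form has 3 nonzero rows, so rank(C) = 3.
The column space has dimension equal to the rank: 3.

3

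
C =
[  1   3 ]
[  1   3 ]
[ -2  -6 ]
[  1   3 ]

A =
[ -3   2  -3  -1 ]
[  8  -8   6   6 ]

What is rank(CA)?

1

First compute CA:
[[ 21, -22,  15,  17],
 [ 21, -22,  15,  17],
 [-42,  44, -30, -34],
 [ 21, -22,  15,  17]]
Now row reduce the product.
R2 ← R2 − R1: [0, 0, 0, 0]
R3 ← R3 + (2)·R1: [0, 0, 0, 0]
R4 ← R4 − R1: [0, 0, 0, 0]
1 nonzero row, so rank(CA) = 1.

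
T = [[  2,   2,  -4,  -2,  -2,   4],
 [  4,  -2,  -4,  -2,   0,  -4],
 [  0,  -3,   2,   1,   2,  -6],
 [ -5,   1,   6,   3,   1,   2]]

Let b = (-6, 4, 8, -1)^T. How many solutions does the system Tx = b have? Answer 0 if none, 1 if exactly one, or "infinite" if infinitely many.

infinite

Row reduce the augmented matrix [T | b].
R2 ← R2 − (2)·R1: [0, -6, 4, 2, 4, -12, 16]
R4 ← R4 + (5/2)·R1: [0, 6, -4, -2, -4, 12, -16]
R3 ← R3 − (1/2)·R2: [0, 0, 0, 0, 0, 0, 0]
R4 ← R4 + R2: [0, 0, 0, 0, 0, 0, 0]
The echelon form has 2 nonzero rows, and every pivot lies in the first 6 columns, so rank(T) = rank([T|b]) = 2.
The system is consistent.
rank = 2 < 6 unknowns, so there are infinitely many solutions.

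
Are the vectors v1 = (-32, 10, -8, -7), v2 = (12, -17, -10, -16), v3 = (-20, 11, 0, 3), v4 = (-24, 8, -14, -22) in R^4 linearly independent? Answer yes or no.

Form the matrix with these vectors as rows and row reduce.
R2 ← R2 + (3/8)·R1: [0, -53/4, -13, -149/8]
R3 ← R3 − (5/8)·R1: [0, 19/4, 5, 59/8]
R4 ← R4 − (3/4)·R1: [0, 1/2, -8, -67/4]
R3 ← R3 + (19/53)·R2: [0, 0, 18/53, 37/53]
R4 ← R4 + (2/53)·R2: [0, 0, -450/53, -925/53]
R4 ← R4 + (25)·R3: [0, 0, 0, 0]
3 nonzero rows, so the 4 vectors span a space of dimension 3.
Since 3 < 4, the vectors are linearly dependent.

no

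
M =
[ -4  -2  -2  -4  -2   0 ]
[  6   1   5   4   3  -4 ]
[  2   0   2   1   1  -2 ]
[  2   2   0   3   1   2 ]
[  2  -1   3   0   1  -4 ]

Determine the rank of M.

2

Row reduce to echelon form.
R2 ← R2 + (3/2)·R1: [0, -2, 2, -2, 0, -4]
R3 ← R3 + (1/2)·R1: [0, -1, 1, -1, 0, -2]
R4 ← R4 + (1/2)·R1: [0, 1, -1, 1, 0, 2]
R5 ← R5 + (1/2)·R1: [0, -2, 2, -2, 0, -4]
R3 ← R3 − (1/2)·R2: [0, 0, 0, 0, 0, 0]
R4 ← R4 + (1/2)·R2: [0, 0, 0, 0, 0, 0]
R5 ← R5 − R2: [0, 0, 0, 0, 0, 0]
Echelon form has 2 nonzero rows, so rank(M) = 2.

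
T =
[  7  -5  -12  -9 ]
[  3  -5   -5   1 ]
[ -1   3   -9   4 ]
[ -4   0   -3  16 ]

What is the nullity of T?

Row reduce to echelon form.
R2 ← R2 − (3/7)·R1: [0, -20/7, 1/7, 34/7]
R3 ← R3 + (1/7)·R1: [0, 16/7, -75/7, 19/7]
R4 ← R4 + (4/7)·R1: [0, -20/7, -69/7, 76/7]
R3 ← R3 + (4/5)·R2: [0, 0, -53/5, 33/5]
R4 ← R4 − R2: [0, 0, -10, 6]
R4 ← R4 − (50/53)·R3: [0, 0, 0, -12/53]
4 nonzero rows, so rank(T) = 4.
T has 4 columns; by rank–nullity, nullity = 4 − 4 = 0.

0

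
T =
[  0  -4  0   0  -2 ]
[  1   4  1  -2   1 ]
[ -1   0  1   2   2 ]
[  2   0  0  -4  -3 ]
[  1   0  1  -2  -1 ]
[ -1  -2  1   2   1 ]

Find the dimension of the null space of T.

2

Row reduce to echelon form.
Swap R1 ↔ R2
R3 ← R3 + R1: [0, 4, 2, 0, 3]
R4 ← R4 − (2)·R1: [0, -8, -2, 0, -5]
R5 ← R5 − R1: [0, -4, 0, 0, -2]
R6 ← R6 + R1: [0, 2, 2, 0, 2]
R3 ← R3 + R2: [0, 0, 2, 0, 1]
R4 ← R4 − (2)·R2: [0, 0, -2, 0, -1]
R5 ← R5 − R2: [0, 0, 0, 0, 0]
R6 ← R6 + (1/2)·R2: [0, 0, 2, 0, 1]
R4 ← R4 + R3: [0, 0, 0, 0, 0]
R6 ← R6 − R3: [0, 0, 0, 0, 0]
3 nonzero rows, so rank(T) = 3.
T has 5 columns; by rank–nullity, nullity = 5 − 3 = 2.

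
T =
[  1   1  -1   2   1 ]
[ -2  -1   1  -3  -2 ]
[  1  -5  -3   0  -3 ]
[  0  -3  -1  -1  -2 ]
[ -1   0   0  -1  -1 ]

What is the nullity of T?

Row reduce to echelon form.
R2 ← R2 + (2)·R1: [0, 1, -1, 1, 0]
R3 ← R3 − R1: [0, -6, -2, -2, -4]
R5 ← R5 + R1: [0, 1, -1, 1, 0]
R3 ← R3 + (6)·R2: [0, 0, -8, 4, -4]
R4 ← R4 + (3)·R2: [0, 0, -4, 2, -2]
R5 ← R5 − R2: [0, 0, 0, 0, 0]
R4 ← R4 − (1/2)·R3: [0, 0, 0, 0, 0]
3 nonzero rows, so rank(T) = 3.
T has 5 columns; by rank–nullity, nullity = 5 − 3 = 2.

2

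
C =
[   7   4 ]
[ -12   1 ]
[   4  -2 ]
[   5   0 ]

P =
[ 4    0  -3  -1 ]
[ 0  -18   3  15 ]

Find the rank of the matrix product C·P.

2

First compute CP:
[[ 28, -72,  -9,  53],
 [-48, -18,  39,  27],
 [ 16,  36, -18, -34],
 [ 20,   0, -15,  -5]]
Now row reduce the product.
R2 ← R2 + (12/7)·R1: [0, -990/7, 165/7, 825/7]
R3 ← R3 − (4/7)·R1: [0, 540/7, -90/7, -450/7]
R4 ← R4 − (5/7)·R1: [0, 360/7, -60/7, -300/7]
R3 ← R3 + (6/11)·R2: [0, 0, 0, 0]
R4 ← R4 + (4/11)·R2: [0, 0, 0, 0]
2 nonzero rows, so rank(CP) = 2.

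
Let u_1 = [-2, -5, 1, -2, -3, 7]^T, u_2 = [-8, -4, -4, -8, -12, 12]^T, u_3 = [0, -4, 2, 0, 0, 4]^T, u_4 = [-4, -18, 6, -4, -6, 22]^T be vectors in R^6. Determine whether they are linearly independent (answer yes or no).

no

Form the matrix with these vectors as rows and row reduce.
R2 ← R2 − (4)·R1: [0, 16, -8, 0, 0, -16]
R4 ← R4 − (2)·R1: [0, -8, 4, 0, 0, 8]
R3 ← R3 + (1/4)·R2: [0, 0, 0, 0, 0, 0]
R4 ← R4 + (1/2)·R2: [0, 0, 0, 0, 0, 0]
2 nonzero rows, so the 4 vectors span a space of dimension 2.
Since 2 < 4, the vectors are linearly dependent.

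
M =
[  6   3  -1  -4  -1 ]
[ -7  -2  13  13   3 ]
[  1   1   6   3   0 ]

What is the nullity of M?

Row reduce to echelon form.
R2 ← R2 + (7/6)·R1: [0, 3/2, 71/6, 25/3, 11/6]
R3 ← R3 − (1/6)·R1: [0, 1/2, 37/6, 11/3, 1/6]
R3 ← R3 − (1/3)·R2: [0, 0, 20/9, 8/9, -4/9]
3 nonzero rows, so rank(M) = 3.
M has 5 columns; by rank–nullity, nullity = 5 − 3 = 2.

2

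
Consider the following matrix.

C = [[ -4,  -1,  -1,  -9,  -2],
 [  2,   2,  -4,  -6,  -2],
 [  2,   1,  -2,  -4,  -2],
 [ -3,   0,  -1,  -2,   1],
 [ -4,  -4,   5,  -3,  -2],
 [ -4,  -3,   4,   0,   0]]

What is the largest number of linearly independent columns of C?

Row reduce to echelon form.
R2 ← R2 + (1/2)·R1: [0, 3/2, -9/2, -21/2, -3]
R3 ← R3 + (1/2)·R1: [0, 1/2, -5/2, -17/2, -3]
R4 ← R4 − (3/4)·R1: [0, 3/4, -1/4, 19/4, 5/2]
R5 ← R5 − R1: [0, -3, 6, 6, 0]
R6 ← R6 − R1: [0, -2, 5, 9, 2]
R3 ← R3 − (1/3)·R2: [0, 0, -1, -5, -2]
R4 ← R4 − (1/2)·R2: [0, 0, 2, 10, 4]
R5 ← R5 + (2)·R2: [0, 0, -3, -15, -6]
R6 ← R6 + (4/3)·R2: [0, 0, -1, -5, -2]
R4 ← R4 + (2)·R3: [0, 0, 0, 0, 0]
R5 ← R5 − (3)·R3: [0, 0, 0, 0, 0]
R6 ← R6 − R3: [0, 0, 0, 0, 0]
Echelon form has 3 nonzero rows, so rank(C) = 3.
The rank gives the maximum number of linearly independent columns: 3.

3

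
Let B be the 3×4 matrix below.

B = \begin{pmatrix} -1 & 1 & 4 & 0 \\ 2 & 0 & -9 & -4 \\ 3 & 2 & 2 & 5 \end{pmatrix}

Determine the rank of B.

3

Row reduce to echelon form.
R2 ← R2 + (2)·R1: [0, 2, -1, -4]
R3 ← R3 + (3)·R1: [0, 5, 14, 5]
R3 ← R3 − (5/2)·R2: [0, 0, 33/2, 15]
Echelon form has 3 nonzero rows, so rank(B) = 3.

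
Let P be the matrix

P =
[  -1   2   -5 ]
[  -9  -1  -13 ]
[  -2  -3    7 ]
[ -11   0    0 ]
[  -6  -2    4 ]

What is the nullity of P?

0

Row reduce to echelon form.
R2 ← R2 − (9)·R1: [0, -19, 32]
R3 ← R3 − (2)·R1: [0, -7, 17]
R4 ← R4 − (11)·R1: [0, -22, 55]
R5 ← R5 − (6)·R1: [0, -14, 34]
R3 ← R3 − (7/19)·R2: [0, 0, 99/19]
R4 ← R4 − (22/19)·R2: [0, 0, 341/19]
R5 ← R5 − (14/19)·R2: [0, 0, 198/19]
R4 ← R4 − (31/9)·R3: [0, 0, 0]
R5 ← R5 − (2)·R3: [0, 0, 0]
3 nonzero rows, so rank(P) = 3.
P has 3 columns; by rank–nullity, nullity = 3 − 3 = 0.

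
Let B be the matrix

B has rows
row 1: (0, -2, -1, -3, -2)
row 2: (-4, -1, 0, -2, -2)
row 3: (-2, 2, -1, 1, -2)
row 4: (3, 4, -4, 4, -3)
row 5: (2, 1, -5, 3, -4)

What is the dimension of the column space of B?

4

Row reduce to echelon form.
Swap R1 ↔ R2
R3 ← R3 − (1/2)·R1: [0, 5/2, -1, 2, -1]
R4 ← R4 + (3/4)·R1: [0, 13/4, -4, 5/2, -9/2]
R5 ← R5 + (1/2)·R1: [0, 1/2, -5, 2, -5]
R3 ← R3 + (5/4)·R2: [0, 0, -9/4, -7/4, -7/2]
R4 ← R4 + (13/8)·R2: [0, 0, -45/8, -19/8, -31/4]
R5 ← R5 + (1/4)·R2: [0, 0, -21/4, 5/4, -11/2]
R4 ← R4 − (5/2)·R3: [0, 0, 0, 2, 1]
R5 ← R5 − (7/3)·R3: [0, 0, 0, 16/3, 8/3]
R5 ← R5 − (8/3)·R4: [0, 0, 0, 0, 0]
Echelon form has 4 nonzero rows, so rank(B) = 4.
The column space has dimension equal to the rank: 4.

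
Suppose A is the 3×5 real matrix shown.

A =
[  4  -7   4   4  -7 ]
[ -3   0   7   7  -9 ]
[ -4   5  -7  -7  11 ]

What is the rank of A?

3

Row reduce to echelon form.
R2 ← R2 + (3/4)·R1: [0, -21/4, 10, 10, -57/4]
R3 ← R3 + R1: [0, -2, -3, -3, 4]
R3 ← R3 − (8/21)·R2: [0, 0, -143/21, -143/21, 66/7]
Echelon form has 3 nonzero rows, so rank(A) = 3.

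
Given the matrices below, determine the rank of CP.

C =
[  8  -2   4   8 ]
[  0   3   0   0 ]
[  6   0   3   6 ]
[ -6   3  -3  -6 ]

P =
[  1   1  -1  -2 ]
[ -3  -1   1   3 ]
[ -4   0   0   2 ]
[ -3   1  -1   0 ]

First compute CP:
[[-26,  18, -18, -14],
 [ -9,  -3,   3,   9],
 [-24,  12, -12,  -6],
 [ 15, -15,  15,  15]]
Now row reduce the product.
R2 ← R2 − (9/26)·R1: [0, -120/13, 120/13, 180/13]
R3 ← R3 − (12/13)·R1: [0, -60/13, 60/13, 90/13]
R4 ← R4 + (15/26)·R1: [0, -60/13, 60/13, 90/13]
R3 ← R3 − (1/2)·R2: [0, 0, 0, 0]
R4 ← R4 − (1/2)·R2: [0, 0, 0, 0]
2 nonzero rows, so rank(CP) = 2.

2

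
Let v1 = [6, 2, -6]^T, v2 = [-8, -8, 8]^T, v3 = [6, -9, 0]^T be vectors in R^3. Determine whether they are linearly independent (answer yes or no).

yes

Form the matrix with these vectors as rows and row reduce.
R2 ← R2 + (4/3)·R1: [0, -16/3, 0]
R3 ← R3 − R1: [0, -11, 6]
R3 ← R3 − (33/16)·R2: [0, 0, 6]
3 nonzero rows, so the 3 vectors span a space of dimension 3.
Since 3 = 3, the vectors are linearly independent.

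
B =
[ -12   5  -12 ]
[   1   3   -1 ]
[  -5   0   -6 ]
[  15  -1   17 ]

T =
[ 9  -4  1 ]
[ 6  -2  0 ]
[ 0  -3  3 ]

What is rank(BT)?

First compute BT:
[[-78,  74, -48],
 [ 27,  -7,  -2],
 [-45,  38, -23],
 [129, -109,  66]]
Now row reduce the product.
R2 ← R2 + (9/26)·R1: [0, 242/13, -242/13]
R3 ← R3 − (15/26)·R1: [0, -61/13, 61/13]
R4 ← R4 + (43/26)·R1: [0, 174/13, -174/13]
R3 ← R3 + (61/242)·R2: [0, 0, 0]
R4 ← R4 − (87/121)·R2: [0, 0, 0]
2 nonzero rows, so rank(BT) = 2.

2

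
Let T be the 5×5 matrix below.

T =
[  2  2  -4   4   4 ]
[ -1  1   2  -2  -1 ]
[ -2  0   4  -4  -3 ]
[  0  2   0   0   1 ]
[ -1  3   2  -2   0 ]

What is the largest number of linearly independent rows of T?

2

Row reduce to echelon form.
R2 ← R2 + (1/2)·R1: [0, 2, 0, 0, 1]
R3 ← R3 + R1: [0, 2, 0, 0, 1]
R5 ← R5 + (1/2)·R1: [0, 4, 0, 0, 2]
R3 ← R3 − R2: [0, 0, 0, 0, 0]
R4 ← R4 − R2: [0, 0, 0, 0, 0]
R5 ← R5 − (2)·R2: [0, 0, 0, 0, 0]
Echelon form has 2 nonzero rows, so rank(T) = 2.
The rank gives the maximum number of linearly independent rows: 2.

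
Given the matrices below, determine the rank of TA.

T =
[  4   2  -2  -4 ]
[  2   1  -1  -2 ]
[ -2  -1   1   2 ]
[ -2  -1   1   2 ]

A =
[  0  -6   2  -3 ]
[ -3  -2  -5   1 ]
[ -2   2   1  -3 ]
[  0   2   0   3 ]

1

First compute TA:
[[ -2, -40,  -4, -16],
 [ -1, -20,  -2,  -8],
 [  1,  20,   2,   8],
 [  1,  20,   2,   8]]
Now row reduce the product.
R2 ← R2 − (1/2)·R1: [0, 0, 0, 0]
R3 ← R3 + (1/2)·R1: [0, 0, 0, 0]
R4 ← R4 + (1/2)·R1: [0, 0, 0, 0]
1 nonzero row, so rank(TA) = 1.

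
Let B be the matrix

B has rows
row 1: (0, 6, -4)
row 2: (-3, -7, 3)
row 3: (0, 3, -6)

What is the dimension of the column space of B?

Row reduce to echelon form.
Swap R1 ↔ R2
R3 ← R3 − (1/2)·R2: [0, 0, -4]
Echelon form has 3 nonzero rows, so rank(B) = 3.
The column space has dimension equal to the rank: 3.

3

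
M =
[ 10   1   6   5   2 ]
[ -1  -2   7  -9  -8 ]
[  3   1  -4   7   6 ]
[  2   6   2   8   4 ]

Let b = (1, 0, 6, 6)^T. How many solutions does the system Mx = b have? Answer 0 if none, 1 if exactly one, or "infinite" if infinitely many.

Row reduce the augmented matrix [M | b].
R2 ← R2 + (1/10)·R1: [0, -19/10, 38/5, -17/2, -39/5, 1/10]
R3 ← R3 − (3/10)·R1: [0, 7/10, -29/5, 11/2, 27/5, 57/10]
R4 ← R4 − (1/5)·R1: [0, 29/5, 4/5, 7, 18/5, 29/5]
R3 ← R3 + (7/19)·R2: [0, 0, -3, 45/19, 48/19, 109/19]
R4 ← R4 + (58/19)·R2: [0, 0, 24, -360/19, -384/19, 116/19]
R4 ← R4 + (8)·R3: [0, 0, 0, 0, 0, 52]
The echelon form has 4 nonzero rows; the last pivot sits in the augmented column, so rank(M) = 3 but rank([M|b]) = 4.
Since the ranks differ, the system is inconsistent.
It has no solutions.

0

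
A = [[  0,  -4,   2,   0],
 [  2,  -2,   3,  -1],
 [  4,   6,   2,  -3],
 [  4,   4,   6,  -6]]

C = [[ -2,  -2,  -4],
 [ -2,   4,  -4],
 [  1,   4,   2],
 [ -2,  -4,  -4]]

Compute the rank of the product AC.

First compute AC:
[[ 10,  -8,  20],
 [  5,   4,  10],
 [-12,  36, -24],
 [  2,  56,   4]]
Now row reduce the product.
R2 ← R2 − (1/2)·R1: [0, 8, 0]
R3 ← R3 + (6/5)·R1: [0, 132/5, 0]
R4 ← R4 − (1/5)·R1: [0, 288/5, 0]
R3 ← R3 − (33/10)·R2: [0, 0, 0]
R4 ← R4 − (36/5)·R2: [0, 0, 0]
2 nonzero rows, so rank(AC) = 2.

2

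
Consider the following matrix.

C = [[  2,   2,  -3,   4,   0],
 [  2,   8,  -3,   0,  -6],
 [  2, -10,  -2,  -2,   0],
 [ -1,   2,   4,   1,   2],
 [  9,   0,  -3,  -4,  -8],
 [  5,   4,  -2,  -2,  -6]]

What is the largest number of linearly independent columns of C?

Row reduce to echelon form.
R2 ← R2 − R1: [0, 6, 0, -4, -6]
R3 ← R3 − R1: [0, -12, 1, -6, 0]
R4 ← R4 + (1/2)·R1: [0, 3, 5/2, 3, 2]
R5 ← R5 − (9/2)·R1: [0, -9, 21/2, -22, -8]
R6 ← R6 − (5/2)·R1: [0, -1, 11/2, -12, -6]
R3 ← R3 + (2)·R2: [0, 0, 1, -14, -12]
R4 ← R4 − (1/2)·R2: [0, 0, 5/2, 5, 5]
R5 ← R5 + (3/2)·R2: [0, 0, 21/2, -28, -17]
R6 ← R6 + (1/6)·R2: [0, 0, 11/2, -38/3, -7]
R4 ← R4 − (5/2)·R3: [0, 0, 0, 40, 35]
R5 ← R5 − (21/2)·R3: [0, 0, 0, 119, 109]
R6 ← R6 − (11/2)·R3: [0, 0, 0, 193/3, 59]
R5 ← R5 − (119/40)·R4: [0, 0, 0, 0, 39/8]
R6 ← R6 − (193/120)·R4: [0, 0, 0, 0, 65/24]
R6 ← R6 − (5/9)·R5: [0, 0, 0, 0, 0]
Echelon form has 5 nonzero rows, so rank(C) = 5.
The rank gives the maximum number of linearly independent columns: 5.

5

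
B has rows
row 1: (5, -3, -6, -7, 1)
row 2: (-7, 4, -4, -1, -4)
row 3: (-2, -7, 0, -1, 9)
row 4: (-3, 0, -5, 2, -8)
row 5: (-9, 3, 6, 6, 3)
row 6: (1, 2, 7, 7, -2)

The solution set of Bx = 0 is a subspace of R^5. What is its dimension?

Row reduce to echelon form.
R2 ← R2 + (7/5)·R1: [0, -1/5, -62/5, -54/5, -13/5]
R3 ← R3 + (2/5)·R1: [0, -41/5, -12/5, -19/5, 47/5]
R4 ← R4 + (3/5)·R1: [0, -9/5, -43/5, -11/5, -37/5]
R5 ← R5 + (9/5)·R1: [0, -12/5, -24/5, -33/5, 24/5]
R6 ← R6 − (1/5)·R1: [0, 13/5, 41/5, 42/5, -11/5]
R3 ← R3 − (41)·R2: [0, 0, 506, 439, 116]
R4 ← R4 − (9)·R2: [0, 0, 103, 95, 16]
R5 ← R5 − (12)·R2: [0, 0, 144, 123, 36]
R6 ← R6 + (13)·R2: [0, 0, -153, -132, -36]
R4 ← R4 − (103/506)·R3: [0, 0, 0, 2853/506, -1926/253]
R5 ← R5 − (72/253)·R3: [0, 0, 0, -489/253, 756/253]
R6 ← R6 + (153/506)·R3: [0, 0, 0, 375/506, -234/253]
R5 ← R5 + (326/951)·R4: [0, 0, 0, 0, 120/317]
R6 ← R6 − (125/951)·R4: [0, 0, 0, 0, 24/317]
R6 ← R6 − (1/5)·R5: [0, 0, 0, 0, 0]
5 nonzero rows, so rank(B) = 5.
B has 5 columns; by rank–nullity, nullity = 5 − 5 = 0.

0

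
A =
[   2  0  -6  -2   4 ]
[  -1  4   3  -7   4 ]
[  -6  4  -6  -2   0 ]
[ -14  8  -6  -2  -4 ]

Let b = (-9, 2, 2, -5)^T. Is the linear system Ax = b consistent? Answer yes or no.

Row reduce the augmented matrix [A | b].
R2 ← R2 + (1/2)·R1: [0, 4, 0, -8, 6, -5/2]
R3 ← R3 + (3)·R1: [0, 4, -24, -8, 12, -25]
R4 ← R4 + (7)·R1: [0, 8, -48, -16, 24, -68]
R3 ← R3 − R2: [0, 0, -24, 0, 6, -45/2]
R4 ← R4 − (2)·R2: [0, 0, -48, 0, 12, -63]
R4 ← R4 − (2)·R3: [0, 0, 0, 0, 0, -18]
The echelon form has 4 nonzero rows; the last pivot sits in the augmented column, so rank(A) = 3 but rank([A|b]) = 4.
Since the ranks differ, the system is inconsistent.

no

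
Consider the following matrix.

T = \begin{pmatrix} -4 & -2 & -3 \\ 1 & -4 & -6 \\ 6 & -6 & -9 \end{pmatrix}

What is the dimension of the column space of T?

2

Row reduce to echelon form.
R2 ← R2 + (1/4)·R1: [0, -9/2, -27/4]
R3 ← R3 + (3/2)·R1: [0, -9, -27/2]
R3 ← R3 − (2)·R2: [0, 0, 0]
Echelon form has 2 nonzero rows, so rank(T) = 2.
The column space has dimension equal to the rank: 2.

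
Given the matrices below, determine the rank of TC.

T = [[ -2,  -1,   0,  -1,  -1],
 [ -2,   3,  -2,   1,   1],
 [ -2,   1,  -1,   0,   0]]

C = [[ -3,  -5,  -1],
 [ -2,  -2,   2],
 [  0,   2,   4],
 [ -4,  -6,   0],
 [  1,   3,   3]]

First compute TC:
[[ 11,  15,  -3],
 [ -3,  -3,   3],
 [  4,   6,   0]]
Now row reduce the product.
R2 ← R2 + (3/11)·R1: [0, 12/11, 24/11]
R3 ← R3 − (4/11)·R1: [0, 6/11, 12/11]
R3 ← R3 − (1/2)·R2: [0, 0, 0]
2 nonzero rows, so rank(TC) = 2.

2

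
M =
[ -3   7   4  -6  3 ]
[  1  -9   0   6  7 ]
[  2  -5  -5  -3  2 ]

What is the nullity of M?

Row reduce to echelon form.
R2 ← R2 + (1/3)·R1: [0, -20/3, 4/3, 4, 8]
R3 ← R3 + (2/3)·R1: [0, -1/3, -7/3, -7, 4]
R3 ← R3 − (1/20)·R2: [0, 0, -12/5, -36/5, 18/5]
3 nonzero rows, so rank(M) = 3.
M has 5 columns; by rank–nullity, nullity = 5 − 3 = 2.

2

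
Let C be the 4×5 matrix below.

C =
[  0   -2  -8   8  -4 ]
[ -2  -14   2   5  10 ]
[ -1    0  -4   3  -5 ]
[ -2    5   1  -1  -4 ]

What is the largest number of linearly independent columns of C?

4

Row reduce to echelon form.
Swap R1 ↔ R2
R3 ← R3 − (1/2)·R1: [0, 7, -5, 1/2, -10]
R4 ← R4 − R1: [0, 19, -1, -6, -14]
R3 ← R3 + (7/2)·R2: [0, 0, -33, 57/2, -24]
R4 ← R4 + (19/2)·R2: [0, 0, -77, 70, -52]
R4 ← R4 − (7/3)·R3: [0, 0, 0, 7/2, 4]
Echelon form has 4 nonzero rows, so rank(C) = 4.
The rank gives the maximum number of linearly independent columns: 4.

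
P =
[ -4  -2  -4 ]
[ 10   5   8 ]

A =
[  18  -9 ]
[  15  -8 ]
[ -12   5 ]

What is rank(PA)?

2

First compute PA:
[[-54,  32],
 [159, -90]]
Now row reduce the product.
R2 ← R2 + (53/18)·R1: [0, 38/9]
2 nonzero rows, so rank(PA) = 2.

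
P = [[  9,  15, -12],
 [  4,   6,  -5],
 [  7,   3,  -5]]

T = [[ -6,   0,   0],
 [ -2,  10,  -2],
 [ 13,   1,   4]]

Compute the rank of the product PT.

First compute PT:
[[-240, 138, -78],
 [-101,  55, -32],
 [-113,  25, -26]]
Now row reduce the product.
R2 ← R2 − (101/240)·R1: [0, -123/40, 33/40]
R3 ← R3 − (113/240)·R1: [0, -1599/40, 429/40]
R3 ← R3 − (13)·R2: [0, 0, 0]
2 nonzero rows, so rank(PT) = 2.

2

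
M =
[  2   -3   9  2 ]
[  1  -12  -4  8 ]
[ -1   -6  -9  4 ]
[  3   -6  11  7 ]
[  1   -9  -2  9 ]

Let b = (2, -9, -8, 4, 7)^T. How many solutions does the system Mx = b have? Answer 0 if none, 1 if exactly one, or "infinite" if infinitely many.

0

Row reduce the augmented matrix [M | b].
R2 ← R2 − (1/2)·R1: [0, -21/2, -17/2, 7, -10]
R3 ← R3 + (1/2)·R1: [0, -15/2, -9/2, 5, -7]
R4 ← R4 − (3/2)·R1: [0, -3/2, -5/2, 4, 1]
R5 ← R5 − (1/2)·R1: [0, -15/2, -13/2, 8, 6]
R3 ← R3 − (5/7)·R2: [0, 0, 11/7, 0, 1/7]
R4 ← R4 − (1/7)·R2: [0, 0, -9/7, 3, 17/7]
R5 ← R5 − (5/7)·R2: [0, 0, -3/7, 3, 92/7]
R4 ← R4 + (9/11)·R3: [0, 0, 0, 3, 28/11]
R5 ← R5 + (3/11)·R3: [0, 0, 0, 3, 145/11]
R5 ← R5 − R4: [0, 0, 0, 0, 117/11]
The echelon form has 5 nonzero rows; the last pivot sits in the augmented column, so rank(M) = 4 but rank([M|b]) = 5.
Since the ranks differ, the system is inconsistent.
It has no solutions.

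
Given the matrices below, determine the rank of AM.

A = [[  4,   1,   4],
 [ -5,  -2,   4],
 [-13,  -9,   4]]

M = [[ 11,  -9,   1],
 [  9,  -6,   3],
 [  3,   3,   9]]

First compute AM:
[[ 65, -30,  43],
 [-61,  69,  25],
 [-212, 183,  -4]]
Now row reduce the product.
R2 ← R2 + (61/65)·R1: [0, 531/13, 4248/65]
R3 ← R3 + (212/65)·R1: [0, 1107/13, 8856/65]
R3 ← R3 − (123/59)·R2: [0, 0, 0]
2 nonzero rows, so rank(AM) = 2.

2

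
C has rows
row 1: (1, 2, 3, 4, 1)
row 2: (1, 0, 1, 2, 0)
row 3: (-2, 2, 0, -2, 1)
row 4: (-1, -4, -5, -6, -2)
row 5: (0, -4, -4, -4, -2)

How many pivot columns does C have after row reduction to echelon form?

Row reduce to echelon form.
R2 ← R2 − R1: [0, -2, -2, -2, -1]
R3 ← R3 + (2)·R1: [0, 6, 6, 6, 3]
R4 ← R4 + R1: [0, -2, -2, -2, -1]
R3 ← R3 + (3)·R2: [0, 0, 0, 0, 0]
R4 ← R4 − R2: [0, 0, 0, 0, 0]
R5 ← R5 − (2)·R2: [0, 0, 0, 0, 0]
Echelon form has 2 nonzero rows, so rank(C) = 2.
Each nonzero row contributes one pivot column: 2 pivot columns.

2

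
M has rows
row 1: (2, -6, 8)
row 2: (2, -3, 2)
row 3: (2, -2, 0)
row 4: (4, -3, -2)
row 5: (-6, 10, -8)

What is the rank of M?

Row reduce to echelon form.
R2 ← R2 − R1: [0, 3, -6]
R3 ← R3 − R1: [0, 4, -8]
R4 ← R4 − (2)·R1: [0, 9, -18]
R5 ← R5 + (3)·R1: [0, -8, 16]
R3 ← R3 − (4/3)·R2: [0, 0, 0]
R4 ← R4 − (3)·R2: [0, 0, 0]
R5 ← R5 + (8/3)·R2: [0, 0, 0]
Echelon form has 2 nonzero rows, so rank(M) = 2.

2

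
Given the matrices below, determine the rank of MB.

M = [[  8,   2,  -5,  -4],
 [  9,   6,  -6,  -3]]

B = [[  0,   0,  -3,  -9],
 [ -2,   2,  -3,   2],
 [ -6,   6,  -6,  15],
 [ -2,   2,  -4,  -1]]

2

First compute MB:
[[ 34, -34,  16, -139],
 [ 30, -30,   3, -156]]
Now row reduce the product.
R2 ← R2 − (15/17)·R1: [0, 0, -189/17, -567/17]
2 nonzero rows, so rank(MB) = 2.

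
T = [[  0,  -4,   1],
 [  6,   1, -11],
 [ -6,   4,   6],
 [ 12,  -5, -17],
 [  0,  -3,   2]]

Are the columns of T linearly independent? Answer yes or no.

Row reduce T to echelon form.
Swap R1 ↔ R2
R3 ← R3 + R1: [0, 5, -5]
R4 ← R4 − (2)·R1: [0, -7, 5]
R3 ← R3 + (5/4)·R2: [0, 0, -15/4]
R4 ← R4 − (7/4)·R2: [0, 0, 13/4]
R5 ← R5 − (3/4)·R2: [0, 0, 5/4]
R4 ← R4 + (13/15)·R3: [0, 0, 0]
R5 ← R5 + (1/3)·R3: [0, 0, 0]
3 pivots among 3 columns.
Every column is a pivot column, so the columns are linearly independent.

yes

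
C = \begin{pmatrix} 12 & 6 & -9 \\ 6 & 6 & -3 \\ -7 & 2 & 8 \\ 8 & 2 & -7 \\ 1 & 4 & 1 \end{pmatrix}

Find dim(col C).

Row reduce to echelon form.
R2 ← R2 − (1/2)·R1: [0, 3, 3/2]
R3 ← R3 + (7/12)·R1: [0, 11/2, 11/4]
R4 ← R4 − (2/3)·R1: [0, -2, -1]
R5 ← R5 − (1/12)·R1: [0, 7/2, 7/4]
R3 ← R3 − (11/6)·R2: [0, 0, 0]
R4 ← R4 + (2/3)·R2: [0, 0, 0]
R5 ← R5 − (7/6)·R2: [0, 0, 0]
Echelon form has 2 nonzero rows, so rank(C) = 2.
The column space has dimension equal to the rank: 2.

2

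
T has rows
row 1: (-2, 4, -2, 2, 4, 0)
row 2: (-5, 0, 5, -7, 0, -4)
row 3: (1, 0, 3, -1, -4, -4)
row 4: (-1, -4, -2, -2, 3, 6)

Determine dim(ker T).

3

Row reduce to echelon form.
R2 ← R2 − (5/2)·R1: [0, -10, 10, -12, -10, -4]
R3 ← R3 + (1/2)·R1: [0, 2, 2, 0, -2, -4]
R4 ← R4 − (1/2)·R1: [0, -6, -1, -3, 1, 6]
R3 ← R3 + (1/5)·R2: [0, 0, 4, -12/5, -4, -24/5]
R4 ← R4 − (3/5)·R2: [0, 0, -7, 21/5, 7, 42/5]
R4 ← R4 + (7/4)·R3: [0, 0, 0, 0, 0, 0]
3 nonzero rows, so rank(T) = 3.
T has 6 columns; by rank–nullity, nullity = 6 − 3 = 3.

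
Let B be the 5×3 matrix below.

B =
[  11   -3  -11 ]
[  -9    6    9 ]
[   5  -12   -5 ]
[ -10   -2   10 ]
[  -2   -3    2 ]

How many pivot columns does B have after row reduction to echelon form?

2

Row reduce to echelon form.
R2 ← R2 + (9/11)·R1: [0, 39/11, 0]
R3 ← R3 − (5/11)·R1: [0, -117/11, 0]
R4 ← R4 + (10/11)·R1: [0, -52/11, 0]
R5 ← R5 + (2/11)·R1: [0, -39/11, 0]
R3 ← R3 + (3)·R2: [0, 0, 0]
R4 ← R4 + (4/3)·R2: [0, 0, 0]
R5 ← R5 + R2: [0, 0, 0]
Echelon form has 2 nonzero rows, so rank(B) = 2.
Each nonzero row contributes one pivot column: 2 pivot columns.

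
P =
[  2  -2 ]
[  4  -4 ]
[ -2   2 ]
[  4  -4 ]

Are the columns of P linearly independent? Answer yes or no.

no

Row reduce P to echelon form.
R2 ← R2 − (2)·R1: [0, 0]
R3 ← R3 + R1: [0, 0]
R4 ← R4 − (2)·R1: [0, 0]
1 pivot among 2 columns.
Only 1 < 2 pivot columns, so the columns are linearly dependent.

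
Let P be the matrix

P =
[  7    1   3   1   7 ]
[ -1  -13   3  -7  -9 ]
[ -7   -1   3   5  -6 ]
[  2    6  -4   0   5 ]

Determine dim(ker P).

Row reduce to echelon form.
R2 ← R2 + (1/7)·R1: [0, -90/7, 24/7, -48/7, -8]
R3 ← R3 + R1: [0, 0, 6, 6, 1]
R4 ← R4 − (2/7)·R1: [0, 40/7, -34/7, -2/7, 3]
R4 ← R4 + (4/9)·R2: [0, 0, -10/3, -10/3, -5/9]
R4 ← R4 + (5/9)·R3: [0, 0, 0, 0, 0]
3 nonzero rows, so rank(P) = 3.
P has 5 columns; by rank–nullity, nullity = 5 − 3 = 2.

2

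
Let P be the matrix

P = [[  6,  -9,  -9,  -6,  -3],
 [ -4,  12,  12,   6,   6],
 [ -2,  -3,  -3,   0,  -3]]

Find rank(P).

2

Row reduce to echelon form.
R2 ← R2 + (2/3)·R1: [0, 6, 6, 2, 4]
R3 ← R3 + (1/3)·R1: [0, -6, -6, -2, -4]
R3 ← R3 + R2: [0, 0, 0, 0, 0]
Echelon form has 2 nonzero rows, so rank(P) = 2.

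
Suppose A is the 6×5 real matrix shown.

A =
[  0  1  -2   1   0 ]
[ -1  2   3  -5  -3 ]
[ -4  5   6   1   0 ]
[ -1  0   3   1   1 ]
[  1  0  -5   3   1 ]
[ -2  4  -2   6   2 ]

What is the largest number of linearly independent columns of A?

3

Row reduce to echelon form.
Swap R1 ↔ R2
R3 ← R3 − (4)·R1: [0, -3, -6, 21, 12]
R4 ← R4 − R1: [0, -2, 0, 6, 4]
R5 ← R5 + R1: [0, 2, -2, -2, -2]
R6 ← R6 − (2)·R1: [0, 0, -8, 16, 8]
R3 ← R3 + (3)·R2: [0, 0, -12, 24, 12]
R4 ← R4 + (2)·R2: [0, 0, -4, 8, 4]
R5 ← R5 − (2)·R2: [0, 0, 2, -4, -2]
R4 ← R4 − (1/3)·R3: [0, 0, 0, 0, 0]
R5 ← R5 + (1/6)·R3: [0, 0, 0, 0, 0]
R6 ← R6 − (2/3)·R3: [0, 0, 0, 0, 0]
Echelon form has 3 nonzero rows, so rank(A) = 3.
The rank gives the maximum number of linearly independent columns: 3.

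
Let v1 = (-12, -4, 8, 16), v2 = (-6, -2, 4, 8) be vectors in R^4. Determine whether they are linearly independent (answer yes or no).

Form the matrix with these vectors as rows and row reduce.
R2 ← R2 − (1/2)·R1: [0, 0, 0, 0]
1 nonzero row, so the 2 vectors span a space of dimension 1.
Since 1 < 2, the vectors are linearly dependent.

no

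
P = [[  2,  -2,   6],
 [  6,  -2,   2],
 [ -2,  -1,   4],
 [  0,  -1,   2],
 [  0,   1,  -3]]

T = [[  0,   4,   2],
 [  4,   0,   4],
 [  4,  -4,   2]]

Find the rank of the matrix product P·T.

2

First compute PT:
[[ 16, -16,   8],
 [  0,  16,   8],
 [ 12, -24,   0],
 [  4,  -8,   0],
 [ -8,  12,  -2]]
Now row reduce the product.
R3 ← R3 − (3/4)·R1: [0, -12, -6]
R4 ← R4 − (1/4)·R1: [0, -4, -2]
R5 ← R5 + (1/2)·R1: [0, 4, 2]
R3 ← R3 + (3/4)·R2: [0, 0, 0]
R4 ← R4 + (1/4)·R2: [0, 0, 0]
R5 ← R5 − (1/4)·R2: [0, 0, 0]
2 nonzero rows, so rank(PT) = 2.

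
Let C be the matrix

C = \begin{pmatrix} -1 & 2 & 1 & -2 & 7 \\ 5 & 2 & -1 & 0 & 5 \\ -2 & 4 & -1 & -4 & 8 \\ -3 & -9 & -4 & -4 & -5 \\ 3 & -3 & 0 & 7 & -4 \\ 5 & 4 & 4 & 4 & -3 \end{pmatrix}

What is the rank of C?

Row reduce to echelon form.
R2 ← R2 + (5)·R1: [0, 12, 4, -10, 40]
R3 ← R3 − (2)·R1: [0, 0, -3, 0, -6]
R4 ← R4 − (3)·R1: [0, -15, -7, 2, -26]
R5 ← R5 + (3)·R1: [0, 3, 3, 1, 17]
R6 ← R6 + (5)·R1: [0, 14, 9, -6, 32]
R4 ← R4 + (5/4)·R2: [0, 0, -2, -21/2, 24]
R5 ← R5 − (1/4)·R2: [0, 0, 2, 7/2, 7]
R6 ← R6 − (7/6)·R2: [0, 0, 13/3, 17/3, -44/3]
R4 ← R4 − (2/3)·R3: [0, 0, 0, -21/2, 28]
R5 ← R5 + (2/3)·R3: [0, 0, 0, 7/2, 3]
R6 ← R6 + (13/9)·R3: [0, 0, 0, 17/3, -70/3]
R5 ← R5 + (1/3)·R4: [0, 0, 0, 0, 37/3]
R6 ← R6 + (34/63)·R4: [0, 0, 0, 0, -74/9]
R6 ← R6 + (2/3)·R5: [0, 0, 0, 0, 0]
Echelon form has 5 nonzero rows, so rank(C) = 5.

5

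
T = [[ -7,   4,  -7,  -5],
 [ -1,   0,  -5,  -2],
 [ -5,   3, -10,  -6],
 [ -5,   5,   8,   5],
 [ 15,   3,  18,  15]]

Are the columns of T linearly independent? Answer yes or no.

Row reduce T to echelon form.
R2 ← R2 − (1/7)·R1: [0, -4/7, -4, -9/7]
R3 ← R3 − (5/7)·R1: [0, 1/7, -5, -17/7]
R4 ← R4 − (5/7)·R1: [0, 15/7, 13, 60/7]
R5 ← R5 + (15/7)·R1: [0, 81/7, 3, 30/7]
R3 ← R3 + (1/4)·R2: [0, 0, -6, -11/4]
R4 ← R4 + (15/4)·R2: [0, 0, -2, 15/4]
R5 ← R5 + (81/4)·R2: [0, 0, -78, -87/4]
R4 ← R4 − (1/3)·R3: [0, 0, 0, 14/3]
R5 ← R5 − (13)·R3: [0, 0, 0, 14]
R5 ← R5 − (3)·R4: [0, 0, 0, 0]
4 pivots among 4 columns.
Every column is a pivot column, so the columns are linearly independent.

yes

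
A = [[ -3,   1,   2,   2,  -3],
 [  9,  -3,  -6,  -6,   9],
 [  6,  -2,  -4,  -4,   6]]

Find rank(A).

1

Row reduce to echelon form.
R2 ← R2 + (3)·R1: [0, 0, 0, 0, 0]
R3 ← R3 + (2)·R1: [0, 0, 0, 0, 0]
Echelon form has 1 nonzero row, so rank(A) = 1.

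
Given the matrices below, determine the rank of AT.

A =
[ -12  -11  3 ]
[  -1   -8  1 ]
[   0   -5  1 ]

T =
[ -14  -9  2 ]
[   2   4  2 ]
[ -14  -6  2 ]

First compute AT:
[[104,  46, -40],
 [-16, -29, -16],
 [-24, -26,  -8]]
Now row reduce the product.
R2 ← R2 + (2/13)·R1: [0, -285/13, -288/13]
R3 ← R3 + (3/13)·R1: [0, -200/13, -224/13]
R3 ← R3 − (40/57)·R2: [0, 0, -32/19]
3 nonzero rows, so rank(AT) = 3.

3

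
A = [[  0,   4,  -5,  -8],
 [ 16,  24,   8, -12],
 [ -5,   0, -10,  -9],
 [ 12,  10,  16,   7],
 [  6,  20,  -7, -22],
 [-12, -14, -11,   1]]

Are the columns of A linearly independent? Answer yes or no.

Row reduce A to echelon form.
Swap R1 ↔ R2
R3 ← R3 + (5/16)·R1: [0, 15/2, -15/2, -51/4]
R4 ← R4 − (3/4)·R1: [0, -8, 10, 16]
R5 ← R5 − (3/8)·R1: [0, 11, -10, -35/2]
R6 ← R6 + (3/4)·R1: [0, 4, -5, -8]
R3 ← R3 − (15/8)·R2: [0, 0, 15/8, 9/4]
R4 ← R4 + (2)·R2: [0, 0, 0, 0]
R5 ← R5 − (11/4)·R2: [0, 0, 15/4, 9/2]
R6 ← R6 − R2: [0, 0, 0, 0]
R5 ← R5 − (2)·R3: [0, 0, 0, 0]
3 pivots among 4 columns.
Only 3 < 4 pivot columns, so the columns are linearly dependent.

no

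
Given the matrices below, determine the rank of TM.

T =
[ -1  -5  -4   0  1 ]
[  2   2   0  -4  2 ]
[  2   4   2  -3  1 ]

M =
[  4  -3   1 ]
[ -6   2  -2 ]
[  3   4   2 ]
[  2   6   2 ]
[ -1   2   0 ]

First compute TM:
[[ 13, -21,   1],
 [-14, -22, -10],
 [-17,  -6,  -8]]
Now row reduce the product.
R2 ← R2 + (14/13)·R1: [0, -580/13, -116/13]
R3 ← R3 + (17/13)·R1: [0, -435/13, -87/13]
R3 ← R3 − (3/4)·R2: [0, 0, 0]
2 nonzero rows, so rank(TM) = 2.

2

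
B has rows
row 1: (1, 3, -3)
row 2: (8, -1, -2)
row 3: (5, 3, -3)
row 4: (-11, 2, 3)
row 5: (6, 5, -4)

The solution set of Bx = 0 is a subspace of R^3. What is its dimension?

Row reduce to echelon form.
R2 ← R2 − (8)·R1: [0, -25, 22]
R3 ← R3 − (5)·R1: [0, -12, 12]
R4 ← R4 + (11)·R1: [0, 35, -30]
R5 ← R5 − (6)·R1: [0, -13, 14]
R3 ← R3 − (12/25)·R2: [0, 0, 36/25]
R4 ← R4 + (7/5)·R2: [0, 0, 4/5]
R5 ← R5 − (13/25)·R2: [0, 0, 64/25]
R4 ← R4 − (5/9)·R3: [0, 0, 0]
R5 ← R5 − (16/9)·R3: [0, 0, 0]
3 nonzero rows, so rank(B) = 3.
B has 3 columns; by rank–nullity, nullity = 3 − 3 = 0.

0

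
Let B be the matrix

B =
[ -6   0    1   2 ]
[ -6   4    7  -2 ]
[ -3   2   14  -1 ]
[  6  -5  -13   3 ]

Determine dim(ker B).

1

Row reduce to echelon form.
R2 ← R2 − R1: [0, 4, 6, -4]
R3 ← R3 − (1/2)·R1: [0, 2, 27/2, -2]
R4 ← R4 + R1: [0, -5, -12, 5]
R3 ← R3 − (1/2)·R2: [0, 0, 21/2, 0]
R4 ← R4 + (5/4)·R2: [0, 0, -9/2, 0]
R4 ← R4 + (3/7)·R3: [0, 0, 0, 0]
3 nonzero rows, so rank(B) = 3.
B has 4 columns; by rank–nullity, nullity = 4 − 3 = 1.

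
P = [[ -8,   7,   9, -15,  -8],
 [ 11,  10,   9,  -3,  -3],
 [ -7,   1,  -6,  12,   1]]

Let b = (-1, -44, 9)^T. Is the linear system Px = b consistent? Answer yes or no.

yes

Row reduce the augmented matrix [P | b].
R2 ← R2 + (11/8)·R1: [0, 157/8, 171/8, -189/8, -14, -363/8]
R3 ← R3 − (7/8)·R1: [0, -41/8, -111/8, 201/8, 8, 79/8]
R3 ← R3 + (41/157)·R2: [0, 0, -1302/157, 2976/157, 682/157, -310/157]
The echelon form has 3 nonzero rows, and every pivot lies in the first 5 columns, so rank(P) = rank([P|b]) = 3.
The system is consistent.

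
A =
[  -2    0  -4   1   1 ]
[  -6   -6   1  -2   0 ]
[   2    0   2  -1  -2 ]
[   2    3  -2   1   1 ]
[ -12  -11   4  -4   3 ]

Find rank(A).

4

Row reduce to echelon form.
R2 ← R2 − (3)·R1: [0, -6, 13, -5, -3]
R3 ← R3 + R1: [0, 0, -2, 0, -1]
R4 ← R4 + R1: [0, 3, -6, 2, 2]
R5 ← R5 − (6)·R1: [0, -11, 28, -10, -3]
R4 ← R4 + (1/2)·R2: [0, 0, 1/2, -1/2, 1/2]
R5 ← R5 − (11/6)·R2: [0, 0, 25/6, -5/6, 5/2]
R4 ← R4 + (1/4)·R3: [0, 0, 0, -1/2, 1/4]
R5 ← R5 + (25/12)·R3: [0, 0, 0, -5/6, 5/12]
R5 ← R5 − (5/3)·R4: [0, 0, 0, 0, 0]
Echelon form has 4 nonzero rows, so rank(A) = 4.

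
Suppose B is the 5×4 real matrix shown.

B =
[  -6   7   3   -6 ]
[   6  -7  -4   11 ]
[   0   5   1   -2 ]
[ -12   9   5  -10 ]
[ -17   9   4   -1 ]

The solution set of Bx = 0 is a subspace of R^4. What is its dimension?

Row reduce to echelon form.
R2 ← R2 + R1: [0, 0, -1, 5]
R4 ← R4 − (2)·R1: [0, -5, -1, 2]
R5 ← R5 − (17/6)·R1: [0, -65/6, -9/2, 16]
Swap R2 ↔ R3
R4 ← R4 + R2: [0, 0, 0, 0]
R5 ← R5 + (13/6)·R2: [0, 0, -7/3, 35/3]
R5 ← R5 − (7/3)·R3: [0, 0, 0, 0]
3 nonzero rows, so rank(B) = 3.
B has 4 columns; by rank–nullity, nullity = 4 − 3 = 1.

1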